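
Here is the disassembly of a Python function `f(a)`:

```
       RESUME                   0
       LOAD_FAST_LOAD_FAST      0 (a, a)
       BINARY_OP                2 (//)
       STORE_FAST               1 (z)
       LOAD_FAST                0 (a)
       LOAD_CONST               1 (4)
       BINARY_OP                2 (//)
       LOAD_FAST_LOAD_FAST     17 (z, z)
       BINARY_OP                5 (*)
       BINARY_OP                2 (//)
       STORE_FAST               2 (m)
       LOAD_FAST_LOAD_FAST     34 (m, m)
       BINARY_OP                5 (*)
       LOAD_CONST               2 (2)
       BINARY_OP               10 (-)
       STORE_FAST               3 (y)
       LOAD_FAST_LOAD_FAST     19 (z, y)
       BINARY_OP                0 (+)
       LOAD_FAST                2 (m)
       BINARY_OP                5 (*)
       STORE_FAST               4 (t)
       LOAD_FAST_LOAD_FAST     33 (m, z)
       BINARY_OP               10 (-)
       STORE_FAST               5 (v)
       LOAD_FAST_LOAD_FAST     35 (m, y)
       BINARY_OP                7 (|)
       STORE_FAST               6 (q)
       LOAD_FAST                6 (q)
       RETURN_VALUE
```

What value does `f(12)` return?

7

LOAD_FAST_LOAD_FAST a,a → push 12,12. Stack: [12, 12]
BINARY_OP // → 12 // 12 = 1. Stack: [1]
STORE_FAST z → z=1. Stack: []
LOAD_FAST a → push 12. Stack: [12]
LOAD_CONST → push 4. Stack: [12, 4]
BINARY_OP // → 12 // 4 = 3. Stack: [3]
LOAD_FAST_LOAD_FAST z,z → push 1,1. Stack: [3, 1, 1]
BINARY_OP * → 1 * 1 = 1. Stack: [3, 1]
BINARY_OP // → 3 // 1 = 3. Stack: [3]
STORE_FAST m → m=3. Stack: []
LOAD_FAST_LOAD_FAST m,m → push 3,3. Stack: [3, 3]
BINARY_OP * → 3 * 3 = 9. Stack: [9]
LOAD_CONST → push 2. Stack: [9, 2]
BINARY_OP - → 9 - 2 = 7. Stack: [7]
STORE_FAST y → y=7. Stack: []
LOAD_FAST_LOAD_FAST z,y → push 1,7. Stack: [1, 7]
BINARY_OP + → 1 + 7 = 8. Stack: [8]
LOAD_FAST m → push 3. Stack: [8, 3]
BINARY_OP * → 8 * 3 = 24. Stack: [24]
STORE_FAST t → t=24. Stack: []
LOAD_FAST_LOAD_FAST m,z → push 3,1. Stack: [3, 1]
BINARY_OP - → 3 - 1 = 2. Stack: [2]
STORE_FAST v → v=2. Stack: []
LOAD_FAST_LOAD_FAST m,y → push 3,7. Stack: [3, 7]
BINARY_OP | → 3 | 7 = 7. Stack: [7]
STORE_FAST q → q=7. Stack: []
LOAD_FAST q → push 7. Stack: [7]
RETURN_VALUE → return 7.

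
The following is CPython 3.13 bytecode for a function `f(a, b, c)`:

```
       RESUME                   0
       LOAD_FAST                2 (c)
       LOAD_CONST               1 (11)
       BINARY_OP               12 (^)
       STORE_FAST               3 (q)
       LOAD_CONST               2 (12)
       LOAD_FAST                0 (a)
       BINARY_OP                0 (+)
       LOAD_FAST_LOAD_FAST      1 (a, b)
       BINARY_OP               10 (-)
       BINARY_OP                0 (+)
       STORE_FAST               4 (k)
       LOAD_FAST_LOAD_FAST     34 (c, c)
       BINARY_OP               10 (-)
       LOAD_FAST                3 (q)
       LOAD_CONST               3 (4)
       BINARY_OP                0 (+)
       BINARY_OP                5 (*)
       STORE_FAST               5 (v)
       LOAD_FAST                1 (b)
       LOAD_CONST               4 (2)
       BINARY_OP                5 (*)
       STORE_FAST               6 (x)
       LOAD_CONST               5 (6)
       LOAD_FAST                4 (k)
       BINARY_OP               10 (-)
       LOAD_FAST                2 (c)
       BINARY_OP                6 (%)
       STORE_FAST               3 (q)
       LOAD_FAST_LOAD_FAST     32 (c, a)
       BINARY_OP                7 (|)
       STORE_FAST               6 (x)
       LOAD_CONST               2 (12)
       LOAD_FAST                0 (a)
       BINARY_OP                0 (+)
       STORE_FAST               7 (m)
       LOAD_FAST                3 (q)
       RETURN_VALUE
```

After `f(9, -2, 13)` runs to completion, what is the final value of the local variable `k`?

32

LOAD_FAST c → push 13. Stack: [13]
LOAD_CONST → push 11. Stack: [13, 11]
BINARY_OP ^ → 13 ^ 11 = 6. Stack: [6]
STORE_FAST q → q=6. Stack: []
LOAD_CONST → push 12. Stack: [12]
LOAD_FAST a → push 9. Stack: [12, 9]
BINARY_OP + → 12 + 9 = 21. Stack: [21]
LOAD_FAST_LOAD_FAST a,b → push 9,-2. Stack: [21, 9, -2]
BINARY_OP - → 9 - -2 = 11. Stack: [21, 11]
BINARY_OP + → 21 + 11 = 32. Stack: [32]
STORE_FAST k → k=32. Stack: []
LOAD_FAST_LOAD_FAST c,c → push 13,13. Stack: [13, 13]
BINARY_OP - → 13 - 13 = 0. Stack: [0]
LOAD_FAST q → push 6. Stack: [0, 6]
LOAD_CONST → push 4. Stack: [0, 6, 4]
BINARY_OP + → 6 + 4 = 10. Stack: [0, 10]
BINARY_OP * → 0 * 10 = 0. Stack: [0]
STORE_FAST v → v=0. Stack: []
LOAD_FAST b → push -2. Stack: [-2]
LOAD_CONST → push 2. Stack: [-2, 2]
BINARY_OP * → -2 * 2 = -4. Stack: [-4]
STORE_FAST x → x=-4. Stack: []
LOAD_CONST → push 6. Stack: [6]
LOAD_FAST k → push 32. Stack: [6, 32]
BINARY_OP - → 6 - 32 = -26. Stack: [-26]
LOAD_FAST c → push 13. Stack: [-26, 13]
BINARY_OP % → -26 % 13 = 0. Stack: [0]
STORE_FAST q → q=0. Stack: []
LOAD_FAST_LOAD_FAST c,a → push 13,9. Stack: [13, 9]
BINARY_OP | → 13 | 9 = 13. Stack: [13]
STORE_FAST x → x=13. Stack: []
LOAD_CONST → push 12. Stack: [12]
LOAD_FAST a → push 9. Stack: [12, 9]
BINARY_OP + → 12 + 9 = 21. Stack: [21]
STORE_FAST m → m=21. Stack: []
LOAD_FAST q → push 0. Stack: [0]
RETURN_VALUE → return 0.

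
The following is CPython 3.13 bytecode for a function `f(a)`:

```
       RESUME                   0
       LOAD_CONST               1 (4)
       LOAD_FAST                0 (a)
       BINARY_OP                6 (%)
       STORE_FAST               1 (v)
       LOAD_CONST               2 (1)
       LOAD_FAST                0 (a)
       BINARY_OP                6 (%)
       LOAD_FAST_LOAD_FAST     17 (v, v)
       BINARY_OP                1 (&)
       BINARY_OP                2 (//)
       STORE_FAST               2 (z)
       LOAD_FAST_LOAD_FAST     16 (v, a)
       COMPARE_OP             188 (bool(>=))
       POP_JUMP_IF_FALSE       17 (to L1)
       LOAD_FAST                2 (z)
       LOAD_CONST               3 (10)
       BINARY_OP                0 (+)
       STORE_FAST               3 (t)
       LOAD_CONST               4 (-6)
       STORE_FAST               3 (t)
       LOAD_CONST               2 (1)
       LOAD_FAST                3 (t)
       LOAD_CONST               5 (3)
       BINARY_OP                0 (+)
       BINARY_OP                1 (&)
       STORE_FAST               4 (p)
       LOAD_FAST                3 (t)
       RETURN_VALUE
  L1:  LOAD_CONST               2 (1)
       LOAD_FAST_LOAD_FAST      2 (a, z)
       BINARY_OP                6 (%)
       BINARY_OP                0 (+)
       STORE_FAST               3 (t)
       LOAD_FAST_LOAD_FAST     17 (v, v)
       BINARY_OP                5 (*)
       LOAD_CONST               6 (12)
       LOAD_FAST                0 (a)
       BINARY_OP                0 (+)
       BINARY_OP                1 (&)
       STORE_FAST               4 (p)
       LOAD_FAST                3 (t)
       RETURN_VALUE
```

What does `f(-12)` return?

LOAD_CONST → push 4. Stack: [4]
LOAD_FAST a → push -12. Stack: [4, -12]
BINARY_OP % → 4 % -12 = -8. Stack: [-8]
STORE_FAST v → v=-8. Stack: []
LOAD_CONST → push 1. Stack: [1]
LOAD_FAST a → push -12. Stack: [1, -12]
BINARY_OP % → 1 % -12 = -11. Stack: [-11]
LOAD_FAST_LOAD_FAST v,v → push -8,-8. Stack: [-11, -8, -8]
BINARY_OP & → -8 & -8 = -8. Stack: [-11, -8]
BINARY_OP // → -11 // -8 = 1. Stack: [1]
STORE_FAST z → z=1. Stack: []
LOAD_FAST_LOAD_FAST v,a → push -8,-12. Stack: [-8, -12]
COMPARE_OP bool(>=) → -8 vs -12 = True. Stack: [True]
POP_JUMP_IF_FALSE → pop True; no jump. Stack: []
LOAD_FAST z → push 1. Stack: [1]
LOAD_CONST → push 10. Stack: [1, 10]
BINARY_OP + → 1 + 10 = 11. Stack: [11]
STORE_FAST t → t=11. Stack: []
LOAD_CONST → push -6. Stack: [-6]
STORE_FAST t → t=-6. Stack: []
LOAD_CONST → push 1. Stack: [1]
LOAD_FAST t → push -6. Stack: [1, -6]
LOAD_CONST → push 3. Stack: [1, -6, 3]
BINARY_OP + → -6 + 3 = -3. Stack: [1, -3]
BINARY_OP & → 1 & -3 = 1. Stack: [1]
STORE_FAST p → p=1. Stack: []
LOAD_FAST t → push -6. Stack: [-6]
RETURN_VALUE → return -6.

-6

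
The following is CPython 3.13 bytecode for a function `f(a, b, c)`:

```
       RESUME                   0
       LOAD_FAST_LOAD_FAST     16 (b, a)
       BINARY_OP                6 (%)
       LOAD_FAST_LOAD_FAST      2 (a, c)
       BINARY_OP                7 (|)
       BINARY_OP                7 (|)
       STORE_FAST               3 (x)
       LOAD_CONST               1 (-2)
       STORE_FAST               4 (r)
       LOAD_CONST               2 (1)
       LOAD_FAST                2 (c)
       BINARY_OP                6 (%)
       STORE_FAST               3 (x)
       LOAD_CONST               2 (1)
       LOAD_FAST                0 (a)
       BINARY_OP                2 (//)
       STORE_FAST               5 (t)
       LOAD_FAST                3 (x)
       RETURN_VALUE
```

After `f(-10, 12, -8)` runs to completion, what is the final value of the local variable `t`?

-1

LOAD_FAST_LOAD_FAST b,a → push 12,-10. Stack: [12, -10]
BINARY_OP % → 12 % -10 = -8. Stack: [-8]
LOAD_FAST_LOAD_FAST a,c → push -10,-8. Stack: [-8, -10, -8]
BINARY_OP | → -10 | -8 = -2. Stack: [-8, -2]
BINARY_OP | → -8 | -2 = -2. Stack: [-2]
STORE_FAST x → x=-2. Stack: []
LOAD_CONST → push -2. Stack: [-2]
STORE_FAST r → r=-2. Stack: []
LOAD_CONST → push 1. Stack: [1]
LOAD_FAST c → push -8. Stack: [1, -8]
BINARY_OP % → 1 % -8 = -7. Stack: [-7]
STORE_FAST x → x=-7. Stack: []
LOAD_CONST → push 1. Stack: [1]
LOAD_FAST a → push -10. Stack: [1, -10]
BINARY_OP // → 1 // -10 = -1. Stack: [-1]
STORE_FAST t → t=-1. Stack: []
LOAD_FAST x → push -7. Stack: [-7]
RETURN_VALUE → return -7.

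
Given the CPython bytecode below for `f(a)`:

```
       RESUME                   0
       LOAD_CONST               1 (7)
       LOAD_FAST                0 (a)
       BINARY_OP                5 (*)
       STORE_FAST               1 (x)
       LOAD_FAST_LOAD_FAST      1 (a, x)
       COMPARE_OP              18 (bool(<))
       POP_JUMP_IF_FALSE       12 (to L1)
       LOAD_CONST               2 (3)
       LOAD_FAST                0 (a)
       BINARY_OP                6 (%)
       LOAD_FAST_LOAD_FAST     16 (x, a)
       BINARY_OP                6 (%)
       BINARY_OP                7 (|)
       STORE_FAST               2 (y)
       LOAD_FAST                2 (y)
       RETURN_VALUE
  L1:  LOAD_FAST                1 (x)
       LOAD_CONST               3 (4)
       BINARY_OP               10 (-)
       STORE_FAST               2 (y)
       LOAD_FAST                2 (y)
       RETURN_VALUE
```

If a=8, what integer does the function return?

3

LOAD_CONST → push 7. Stack: [7]
LOAD_FAST a → push 8. Stack: [7, 8]
BINARY_OP * → 7 * 8 = 56. Stack: [56]
STORE_FAST x → x=56. Stack: []
LOAD_FAST_LOAD_FAST a,x → push 8,56. Stack: [8, 56]
COMPARE_OP bool(<) → 8 vs 56 = True. Stack: [True]
POP_JUMP_IF_FALSE → pop True; no jump. Stack: []
LOAD_CONST → push 3. Stack: [3]
LOAD_FAST a → push 8. Stack: [3, 8]
BINARY_OP % → 3 % 8 = 3. Stack: [3]
LOAD_FAST_LOAD_FAST x,a → push 56,8. Stack: [3, 56, 8]
BINARY_OP % → 56 % 8 = 0. Stack: [3, 0]
BINARY_OP | → 3 | 0 = 3. Stack: [3]
STORE_FAST y → y=3. Stack: []
LOAD_FAST y → push 3. Stack: [3]
RETURN_VALUE → return 3.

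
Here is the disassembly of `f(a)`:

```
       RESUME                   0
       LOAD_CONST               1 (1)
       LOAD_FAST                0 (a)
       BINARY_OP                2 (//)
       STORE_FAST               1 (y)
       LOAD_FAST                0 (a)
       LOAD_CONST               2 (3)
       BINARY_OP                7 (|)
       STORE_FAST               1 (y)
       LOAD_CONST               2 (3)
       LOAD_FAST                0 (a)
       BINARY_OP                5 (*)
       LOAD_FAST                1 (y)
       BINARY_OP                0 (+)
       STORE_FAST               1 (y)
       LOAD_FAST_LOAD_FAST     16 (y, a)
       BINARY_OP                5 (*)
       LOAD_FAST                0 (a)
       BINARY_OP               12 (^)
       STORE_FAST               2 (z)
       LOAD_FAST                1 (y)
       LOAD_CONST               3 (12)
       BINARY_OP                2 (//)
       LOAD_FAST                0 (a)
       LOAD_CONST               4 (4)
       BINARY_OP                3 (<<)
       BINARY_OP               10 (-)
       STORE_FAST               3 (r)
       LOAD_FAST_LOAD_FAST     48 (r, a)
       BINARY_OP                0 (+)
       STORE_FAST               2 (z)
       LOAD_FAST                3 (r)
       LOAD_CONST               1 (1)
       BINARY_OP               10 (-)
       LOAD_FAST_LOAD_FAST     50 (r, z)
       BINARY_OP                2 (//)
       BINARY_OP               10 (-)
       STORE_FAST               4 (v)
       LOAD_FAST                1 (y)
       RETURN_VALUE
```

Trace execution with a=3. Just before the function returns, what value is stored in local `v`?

LOAD_CONST → push 1. Stack: [1]
LOAD_FAST a → push 3. Stack: [1, 3]
BINARY_OP // → 1 // 3 = 0. Stack: [0]
STORE_FAST y → y=0. Stack: []
LOAD_FAST a → push 3. Stack: [3]
LOAD_CONST → push 3. Stack: [3, 3]
BINARY_OP | → 3 | 3 = 3. Stack: [3]
STORE_FAST y → y=3. Stack: []
LOAD_CONST → push 3. Stack: [3]
LOAD_FAST a → push 3. Stack: [3, 3]
BINARY_OP * → 3 * 3 = 9. Stack: [9]
LOAD_FAST y → push 3. Stack: [9, 3]
BINARY_OP + → 9 + 3 = 12. Stack: [12]
STORE_FAST y → y=12. Stack: []
LOAD_FAST_LOAD_FAST y,a → push 12,3. Stack: [12, 3]
BINARY_OP * → 12 * 3 = 36. Stack: [36]
LOAD_FAST a → push 3. Stack: [36, 3]
BINARY_OP ^ → 36 ^ 3 = 39. Stack: [39]
STORE_FAST z → z=39. Stack: []
LOAD_FAST y → push 12. Stack: [12]
LOAD_CONST → push 12. Stack: [12, 12]
BINARY_OP // → 12 // 12 = 1. Stack: [1]
LOAD_FAST a → push 3. Stack: [1, 3]
LOAD_CONST → push 4. Stack: [1, 3, 4]
BINARY_OP << → 3 << 4 = 48. Stack: [1, 48]
BINARY_OP - → 1 - 48 = -47. Stack: [-47]
STORE_FAST r → r=-47. Stack: []
LOAD_FAST_LOAD_FAST r,a → push -47,3. Stack: [-47, 3]
BINARY_OP + → -47 + 3 = -44. Stack: [-44]
STORE_FAST z → z=-44. Stack: []
LOAD_FAST r → push -47. Stack: [-47]
LOAD_CONST → push 1. Stack: [-47, 1]
BINARY_OP - → -47 - 1 = -48. Stack: [-48]
LOAD_FAST_LOAD_FAST r,z → push -47,-44. Stack: [-48, -47, -44]
BINARY_OP // → -47 // -44 = 1. Stack: [-48, 1]
BINARY_OP - → -48 - 1 = -49. Stack: [-49]
STORE_FAST v → v=-49. Stack: []
LOAD_FAST y → push 12. Stack: [12]
RETURN_VALUE → return 12.

-49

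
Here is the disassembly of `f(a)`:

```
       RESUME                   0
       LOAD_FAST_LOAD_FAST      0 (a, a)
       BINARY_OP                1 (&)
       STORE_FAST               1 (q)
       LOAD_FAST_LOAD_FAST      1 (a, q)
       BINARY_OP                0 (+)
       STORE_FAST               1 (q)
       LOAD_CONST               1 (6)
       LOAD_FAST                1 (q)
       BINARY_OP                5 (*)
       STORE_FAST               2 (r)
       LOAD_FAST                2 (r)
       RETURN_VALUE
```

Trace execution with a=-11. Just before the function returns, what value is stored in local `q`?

-22

LOAD_FAST_LOAD_FAST a,a → push -11,-11. Stack: [-11, -11]
BINARY_OP & → -11 & -11 = -11. Stack: [-11]
STORE_FAST q → q=-11. Stack: []
LOAD_FAST_LOAD_FAST a,q → push -11,-11. Stack: [-11, -11]
BINARY_OP + → -11 + -11 = -22. Stack: [-22]
STORE_FAST q → q=-22. Stack: []
LOAD_CONST → push 6. Stack: [6]
LOAD_FAST q → push -22. Stack: [6, -22]
BINARY_OP * → 6 * -22 = -132. Stack: [-132]
STORE_FAST r → r=-132. Stack: []
LOAD_FAST r → push -132. Stack: [-132]
RETURN_VALUE → return -132.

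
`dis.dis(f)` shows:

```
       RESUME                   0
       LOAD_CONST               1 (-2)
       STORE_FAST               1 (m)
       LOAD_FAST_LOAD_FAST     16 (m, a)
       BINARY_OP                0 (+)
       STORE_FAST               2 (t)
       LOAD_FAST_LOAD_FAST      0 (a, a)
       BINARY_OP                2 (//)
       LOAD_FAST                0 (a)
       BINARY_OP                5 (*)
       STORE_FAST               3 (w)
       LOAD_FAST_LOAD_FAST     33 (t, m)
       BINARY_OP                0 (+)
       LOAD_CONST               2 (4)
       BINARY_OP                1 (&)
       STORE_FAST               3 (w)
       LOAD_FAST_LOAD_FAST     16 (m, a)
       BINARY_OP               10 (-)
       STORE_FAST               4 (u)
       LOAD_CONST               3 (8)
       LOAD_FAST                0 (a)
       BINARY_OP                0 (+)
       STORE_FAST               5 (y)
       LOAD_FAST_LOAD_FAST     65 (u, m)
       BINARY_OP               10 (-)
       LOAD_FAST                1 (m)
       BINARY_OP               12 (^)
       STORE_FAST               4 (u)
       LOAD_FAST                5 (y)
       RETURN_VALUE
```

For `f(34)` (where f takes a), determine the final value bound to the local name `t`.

LOAD_CONST → push -2. Stack: [-2]
STORE_FAST m → m=-2. Stack: []
LOAD_FAST_LOAD_FAST m,a → push -2,34. Stack: [-2, 34]
BINARY_OP + → -2 + 34 = 32. Stack: [32]
STORE_FAST t → t=32. Stack: []
LOAD_FAST_LOAD_FAST a,a → push 34,34. Stack: [34, 34]
BINARY_OP // → 34 // 34 = 1. Stack: [1]
LOAD_FAST a → push 34. Stack: [1, 34]
BINARY_OP * → 1 * 34 = 34. Stack: [34]
STORE_FAST w → w=34. Stack: []
LOAD_FAST_LOAD_FAST t,m → push 32,-2. Stack: [32, -2]
BINARY_OP + → 32 + -2 = 30. Stack: [30]
LOAD_CONST → push 4. Stack: [30, 4]
BINARY_OP & → 30 & 4 = 4. Stack: [4]
STORE_FAST w → w=4. Stack: []
LOAD_FAST_LOAD_FAST m,a → push -2,34. Stack: [-2, 34]
BINARY_OP - → -2 - 34 = -36. Stack: [-36]
STORE_FAST u → u=-36. Stack: []
LOAD_CONST → push 8. Stack: [8]
LOAD_FAST a → push 34. Stack: [8, 34]
BINARY_OP + → 8 + 34 = 42. Stack: [42]
STORE_FAST y → y=42. Stack: []
LOAD_FAST_LOAD_FAST u,m → push -36,-2. Stack: [-36, -2]
BINARY_OP - → -36 - -2 = -34. Stack: [-34]
LOAD_FAST m → push -2. Stack: [-34, -2]
BINARY_OP ^ → -34 ^ -2 = 32. Stack: [32]
STORE_FAST u → u=32. Stack: []
LOAD_FAST y → push 42. Stack: [42]
RETURN_VALUE → return 42.

32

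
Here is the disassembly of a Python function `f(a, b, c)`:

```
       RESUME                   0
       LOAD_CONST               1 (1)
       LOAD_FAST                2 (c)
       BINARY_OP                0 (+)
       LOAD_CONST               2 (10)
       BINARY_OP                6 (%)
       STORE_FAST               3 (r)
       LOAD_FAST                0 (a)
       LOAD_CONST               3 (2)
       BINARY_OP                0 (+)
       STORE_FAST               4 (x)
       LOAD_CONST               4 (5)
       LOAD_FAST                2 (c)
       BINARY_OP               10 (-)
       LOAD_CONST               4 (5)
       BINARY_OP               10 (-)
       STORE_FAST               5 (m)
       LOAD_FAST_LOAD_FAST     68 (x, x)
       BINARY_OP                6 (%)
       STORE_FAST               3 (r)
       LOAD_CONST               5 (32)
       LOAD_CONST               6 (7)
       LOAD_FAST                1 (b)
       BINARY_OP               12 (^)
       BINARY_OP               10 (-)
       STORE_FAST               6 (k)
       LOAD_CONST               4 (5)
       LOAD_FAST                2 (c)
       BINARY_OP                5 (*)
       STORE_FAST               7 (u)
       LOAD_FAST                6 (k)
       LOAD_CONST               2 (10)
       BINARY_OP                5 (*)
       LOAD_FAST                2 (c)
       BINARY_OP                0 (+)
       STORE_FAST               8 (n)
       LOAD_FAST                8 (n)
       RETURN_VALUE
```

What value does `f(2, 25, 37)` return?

57

LOAD_CONST → push 1. Stack: [1]
LOAD_FAST c → push 37. Stack: [1, 37]
BINARY_OP + → 1 + 37 = 38. Stack: [38]
LOAD_CONST → push 10. Stack: [38, 10]
BINARY_OP % → 38 % 10 = 8. Stack: [8]
STORE_FAST r → r=8. Stack: []
LOAD_FAST a → push 2. Stack: [2]
LOAD_CONST → push 2. Stack: [2, 2]
BINARY_OP + → 2 + 2 = 4. Stack: [4]
STORE_FAST x → x=4. Stack: []
LOAD_CONST → push 5. Stack: [5]
LOAD_FAST c → push 37. Stack: [5, 37]
BINARY_OP - → 5 - 37 = -32. Stack: [-32]
LOAD_CONST → push 5. Stack: [-32, 5]
BINARY_OP - → -32 - 5 = -37. Stack: [-37]
STORE_FAST m → m=-37. Stack: []
LOAD_FAST_LOAD_FAST x,x → push 4,4. Stack: [4, 4]
BINARY_OP % → 4 % 4 = 0. Stack: [0]
STORE_FAST r → r=0. Stack: []
LOAD_CONST → push 32. Stack: [32]
LOAD_CONST → push 7. Stack: [32, 7]
LOAD_FAST b → push 25. Stack: [32, 7, 25]
BINARY_OP ^ → 7 ^ 25 = 30. Stack: [32, 30]
BINARY_OP - → 32 - 30 = 2. Stack: [2]
STORE_FAST k → k=2. Stack: []
LOAD_CONST → push 5. Stack: [5]
LOAD_FAST c → push 37. Stack: [5, 37]
BINARY_OP * → 5 * 37 = 185. Stack: [185]
STORE_FAST u → u=185. Stack: []
LOAD_FAST k → push 2. Stack: [2]
LOAD_CONST → push 10. Stack: [2, 10]
BINARY_OP * → 2 * 10 = 20. Stack: [20]
LOAD_FAST c → push 37. Stack: [20, 37]
BINARY_OP + → 20 + 37 = 57. Stack: [57]
STORE_FAST n → n=57. Stack: []
LOAD_FAST n → push 57. Stack: [57]
RETURN_VALUE → return 57.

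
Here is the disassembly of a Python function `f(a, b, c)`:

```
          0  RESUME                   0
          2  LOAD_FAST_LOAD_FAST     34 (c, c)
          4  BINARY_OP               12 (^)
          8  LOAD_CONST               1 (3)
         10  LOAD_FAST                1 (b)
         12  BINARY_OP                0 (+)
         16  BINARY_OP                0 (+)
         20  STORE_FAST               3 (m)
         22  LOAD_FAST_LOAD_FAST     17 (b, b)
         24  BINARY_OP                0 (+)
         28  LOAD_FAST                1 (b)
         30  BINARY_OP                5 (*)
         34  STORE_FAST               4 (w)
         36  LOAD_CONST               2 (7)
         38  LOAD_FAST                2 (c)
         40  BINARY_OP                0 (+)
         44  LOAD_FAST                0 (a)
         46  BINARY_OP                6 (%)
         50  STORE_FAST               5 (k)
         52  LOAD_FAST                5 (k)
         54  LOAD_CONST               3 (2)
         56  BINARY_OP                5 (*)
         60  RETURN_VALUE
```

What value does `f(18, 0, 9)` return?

32

LOAD_FAST_LOAD_FAST c,c → push 9,9. Stack: [9, 9]
BINARY_OP ^ → 9 ^ 9 = 0. Stack: [0]
LOAD_CONST → push 3. Stack: [0, 3]
LOAD_FAST b → push 0. Stack: [0, 3, 0]
BINARY_OP + → 3 + 0 = 3. Stack: [0, 3]
BINARY_OP + → 0 + 3 = 3. Stack: [3]
STORE_FAST m → m=3. Stack: []
LOAD_FAST_LOAD_FAST b,b → push 0,0. Stack: [0, 0]
BINARY_OP + → 0 + 0 = 0. Stack: [0]
LOAD_FAST b → push 0. Stack: [0, 0]
BINARY_OP * → 0 * 0 = 0. Stack: [0]
STORE_FAST w → w=0. Stack: []
LOAD_CONST → push 7. Stack: [7]
LOAD_FAST c → push 9. Stack: [7, 9]
BINARY_OP + → 7 + 9 = 16. Stack: [16]
LOAD_FAST a → push 18. Stack: [16, 18]
BINARY_OP % → 16 % 18 = 16. Stack: [16]
STORE_FAST k → k=16. Stack: []
LOAD_FAST k → push 16. Stack: [16]
LOAD_CONST → push 2. Stack: [16, 2]
BINARY_OP * → 16 * 2 = 32. Stack: [32]
RETURN_VALUE → return 32.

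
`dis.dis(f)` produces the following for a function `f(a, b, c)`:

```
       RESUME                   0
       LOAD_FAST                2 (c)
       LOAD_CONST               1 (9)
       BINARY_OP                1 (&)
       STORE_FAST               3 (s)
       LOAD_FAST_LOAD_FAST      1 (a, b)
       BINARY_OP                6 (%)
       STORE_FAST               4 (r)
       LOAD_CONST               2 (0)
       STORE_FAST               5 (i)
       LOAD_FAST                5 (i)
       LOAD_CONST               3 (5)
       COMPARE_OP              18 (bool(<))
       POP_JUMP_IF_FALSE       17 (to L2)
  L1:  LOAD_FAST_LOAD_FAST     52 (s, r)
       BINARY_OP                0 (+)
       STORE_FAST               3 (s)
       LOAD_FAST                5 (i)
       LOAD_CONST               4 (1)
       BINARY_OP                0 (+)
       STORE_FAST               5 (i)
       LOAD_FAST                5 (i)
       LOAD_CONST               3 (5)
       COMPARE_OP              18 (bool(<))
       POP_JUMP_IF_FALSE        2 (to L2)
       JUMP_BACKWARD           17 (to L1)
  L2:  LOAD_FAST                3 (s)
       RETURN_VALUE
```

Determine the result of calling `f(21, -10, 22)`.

LOAD_FAST c → push 22
LOAD_CONST → push 9
BINARY_OP & → 22 & 9 = 0
STORE_FAST s → s=0
LOAD_FAST_LOAD_FAST a,b → push 21,-10
BINARY_OP % → 21 % -10 = -9
STORE_FAST r → r=-9
LOAD_CONST → push 0
STORE_FAST i → i=0
LOAD_FAST i → push 0
LOAD_CONST → push 5
COMPARE_OP bool(<) → 0 vs 5 = True
POP_JUMP_IF_FALSE → pop True; no jump
LOAD_FAST_LOAD_FAST s,r → push 0,-9
BINARY_OP + → 0 + -9 = -9
STORE_FAST s → s=-9
LOAD_FAST i → push 0
LOAD_CONST → push 1
BINARY_OP + → 0 + 1 = 1
STORE_FAST i → i=1
LOAD_FAST i → push 1
LOAD_CONST → push 5
COMPARE_OP bool(<) → 1 vs 5 = True
POP_JUMP_IF_FALSE → pop True; no jump
LOAD_FAST_LOAD_FAST s,r → push -9,-9
BINARY_OP + → -9 + -9 = -18
STORE_FAST s → s=-18
LOAD_FAST i → push 1
LOAD_CONST → push 1
BINARY_OP + → 1 + 1 = 2
STORE_FAST i → i=2
LOAD_FAST i → push 2
LOAD_CONST → push 5
COMPARE_OP bool(<) → 2 vs 5 = True
POP_JUMP_IF_FALSE → pop True; no jump
LOAD_FAST_LOAD_FAST s,r → push -18,-9
BINARY_OP + → -18 + -9 = -27
STORE_FAST s → s=-27
LOAD_FAST i → push 2
LOAD_CONST → push 1
BINARY_OP + → 2 + 1 = 3
STORE_FAST i → i=3
LOAD_FAST i → push 3
LOAD_CONST → push 5
COMPARE_OP bool(<) → 3 vs 5 = True
POP_JUMP_IF_FALSE → pop True; no jump
LOAD_FAST_LOAD_FAST s,r → push -27,-9
BINARY_OP + → -27 + -9 = -36
STORE_FAST s → s=-36
LOAD_FAST i → push 3
LOAD_CONST → push 1
BINARY_OP + → 3 + 1 = 4
STORE_FAST i → i=4
LOAD_FAST i → push 4
LOAD_CONST → push 5
COMPARE_OP bool(<) → 4 vs 5 = True
POP_JUMP_IF_FALSE → pop True; no jump
LOAD_FAST_LOAD_FAST s,r → push -36,-9
BINARY_OP + → -36 + -9 = -45
STORE_FAST s → s=-45
LOAD_FAST i → push 4
LOAD_CONST → push 1
BINARY_OP + → 4 + 1 = 5
STORE_FAST i → i=5
LOAD_FAST i → push 5
LOAD_CONST → push 5
COMPARE_OP bool(<) → 5 vs 5 = False
POP_JUMP_IF_FALSE → pop False; jump
LOAD_FAST s → push -45
RETURN_VALUE → return -45.

-45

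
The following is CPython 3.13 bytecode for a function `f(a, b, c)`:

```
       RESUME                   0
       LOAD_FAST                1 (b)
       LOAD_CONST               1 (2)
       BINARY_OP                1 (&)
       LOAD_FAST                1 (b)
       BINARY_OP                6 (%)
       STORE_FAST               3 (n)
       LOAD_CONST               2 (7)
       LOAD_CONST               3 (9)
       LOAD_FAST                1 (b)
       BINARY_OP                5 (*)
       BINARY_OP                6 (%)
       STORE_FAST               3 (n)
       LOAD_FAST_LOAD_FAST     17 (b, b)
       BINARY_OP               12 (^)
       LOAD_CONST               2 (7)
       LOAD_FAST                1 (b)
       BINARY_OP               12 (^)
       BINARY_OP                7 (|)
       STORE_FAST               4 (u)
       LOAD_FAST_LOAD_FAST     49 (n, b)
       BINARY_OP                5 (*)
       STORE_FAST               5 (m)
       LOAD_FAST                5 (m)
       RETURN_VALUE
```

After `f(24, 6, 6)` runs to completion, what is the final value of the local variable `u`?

1

LOAD_FAST b → push 6. Stack: [6]
LOAD_CONST → push 2. Stack: [6, 2]
BINARY_OP & → 6 & 2 = 2. Stack: [2]
LOAD_FAST b → push 6. Stack: [2, 6]
BINARY_OP % → 2 % 6 = 2. Stack: [2]
STORE_FAST n → n=2. Stack: []
LOAD_CONST → push 7. Stack: [7]
LOAD_CONST → push 9. Stack: [7, 9]
LOAD_FAST b → push 6. Stack: [7, 9, 6]
BINARY_OP * → 9 * 6 = 54. Stack: [7, 54]
BINARY_OP % → 7 % 54 = 7. Stack: [7]
STORE_FAST n → n=7. Stack: []
LOAD_FAST_LOAD_FAST b,b → push 6,6. Stack: [6, 6]
BINARY_OP ^ → 6 ^ 6 = 0. Stack: [0]
LOAD_CONST → push 7. Stack: [0, 7]
LOAD_FAST b → push 6. Stack: [0, 7, 6]
BINARY_OP ^ → 7 ^ 6 = 1. Stack: [0, 1]
BINARY_OP | → 0 | 1 = 1. Stack: [1]
STORE_FAST u → u=1. Stack: []
LOAD_FAST_LOAD_FAST n,b → push 7,6. Stack: [7, 6]
BINARY_OP * → 7 * 6 = 42. Stack: [42]
STORE_FAST m → m=42. Stack: []
LOAD_FAST m → push 42. Stack: [42]
RETURN_VALUE → return 42.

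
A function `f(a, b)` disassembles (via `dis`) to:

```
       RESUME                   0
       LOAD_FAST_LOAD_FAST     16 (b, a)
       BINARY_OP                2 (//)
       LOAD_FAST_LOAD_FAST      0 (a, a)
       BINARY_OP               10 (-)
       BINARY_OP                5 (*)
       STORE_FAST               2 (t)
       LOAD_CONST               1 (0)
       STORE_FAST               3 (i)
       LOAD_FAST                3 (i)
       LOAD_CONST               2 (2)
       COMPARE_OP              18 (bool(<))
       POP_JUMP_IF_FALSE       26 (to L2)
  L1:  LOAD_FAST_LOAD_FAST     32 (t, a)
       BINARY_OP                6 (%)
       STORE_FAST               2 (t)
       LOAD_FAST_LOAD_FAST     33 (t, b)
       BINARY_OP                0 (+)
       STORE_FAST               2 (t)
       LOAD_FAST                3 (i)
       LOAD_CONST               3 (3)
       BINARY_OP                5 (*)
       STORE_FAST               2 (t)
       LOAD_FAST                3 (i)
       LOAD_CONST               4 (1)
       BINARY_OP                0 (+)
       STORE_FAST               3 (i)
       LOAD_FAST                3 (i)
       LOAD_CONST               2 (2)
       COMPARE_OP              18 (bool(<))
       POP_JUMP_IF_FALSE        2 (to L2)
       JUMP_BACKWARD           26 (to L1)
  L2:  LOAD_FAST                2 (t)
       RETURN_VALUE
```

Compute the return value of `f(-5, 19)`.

3

LOAD_FAST_LOAD_FAST b,a → push 19,-5. Stack: [19, -5]
BINARY_OP // → 19 // -5 = -4. Stack: [-4]
LOAD_FAST_LOAD_FAST a,a → push -5,-5. Stack: [-4, -5, -5]
BINARY_OP - → -5 - -5 = 0. Stack: [-4, 0]
BINARY_OP * → -4 * 0 = 0. Stack: [0]
STORE_FAST t → t=0. Stack: []
LOAD_CONST → push 0. Stack: [0]
STORE_FAST i → i=0. Stack: []
LOAD_FAST i → push 0. Stack: [0]
LOAD_CONST → push 2. Stack: [0, 2]
COMPARE_OP bool(<) → 0 vs 2 = True. Stack: [True]
POP_JUMP_IF_FALSE → pop True; no jump. Stack: []
LOAD_FAST_LOAD_FAST t,a → push 0,-5. Stack: [0, -5]
BINARY_OP % → 0 % -5 = 0. Stack: [0]
STORE_FAST t → t=0. Stack: []
LOAD_FAST_LOAD_FAST t,b → push 0,19. Stack: [0, 19]
BINARY_OP + → 0 + 19 = 19. Stack: [19]
STORE_FAST t → t=19. Stack: []
LOAD_FAST i → push 0. Stack: [0]
LOAD_CONST → push 3. Stack: [0, 3]
BINARY_OP * → 0 * 3 = 0. Stack: [0]
STORE_FAST t → t=0. Stack: []
LOAD_FAST i → push 0. Stack: [0]
LOAD_CONST → push 1. Stack: [0, 1]
BINARY_OP + → 0 + 1 = 1. Stack: [1]
STORE_FAST i → i=1. Stack: []
LOAD_FAST i → push 1. Stack: [1]
LOAD_CONST → push 2. Stack: [1, 2]
COMPARE_OP bool(<) → 1 vs 2 = True. Stack: [True]
POP_JUMP_IF_FALSE → pop True; no jump. Stack: []
LOAD_FAST_LOAD_FAST t,a → push 0,-5. Stack: [0, -5]
BINARY_OP % → 0 % -5 = 0. Stack: [0]
STORE_FAST t → t=0. Stack: []
LOAD_FAST_LOAD_FAST t,b → push 0,19. Stack: [0, 19]
BINARY_OP + → 0 + 19 = 19. Stack: [19]
STORE_FAST t → t=19. Stack: []
LOAD_FAST i → push 1. Stack: [1]
LOAD_CONST → push 3. Stack: [1, 3]
BINARY_OP * → 1 * 3 = 3. Stack: [3]
STORE_FAST t → t=3. Stack: []
LOAD_FAST i → push 1. Stack: [1]
LOAD_CONST → push 1. Stack: [1, 1]
BINARY_OP + → 1 + 1 = 2. Stack: [2]
STORE_FAST i → i=2. Stack: []
LOAD_FAST i → push 2. Stack: [2]
LOAD_CONST → push 2. Stack: [2, 2]
COMPARE_OP bool(<) → 2 vs 2 = False. Stack: [False]
POP_JUMP_IF_FALSE → pop False; jump. Stack: []
LOAD_FAST t → push 3. Stack: [3]
RETURN_VALUE → return 3.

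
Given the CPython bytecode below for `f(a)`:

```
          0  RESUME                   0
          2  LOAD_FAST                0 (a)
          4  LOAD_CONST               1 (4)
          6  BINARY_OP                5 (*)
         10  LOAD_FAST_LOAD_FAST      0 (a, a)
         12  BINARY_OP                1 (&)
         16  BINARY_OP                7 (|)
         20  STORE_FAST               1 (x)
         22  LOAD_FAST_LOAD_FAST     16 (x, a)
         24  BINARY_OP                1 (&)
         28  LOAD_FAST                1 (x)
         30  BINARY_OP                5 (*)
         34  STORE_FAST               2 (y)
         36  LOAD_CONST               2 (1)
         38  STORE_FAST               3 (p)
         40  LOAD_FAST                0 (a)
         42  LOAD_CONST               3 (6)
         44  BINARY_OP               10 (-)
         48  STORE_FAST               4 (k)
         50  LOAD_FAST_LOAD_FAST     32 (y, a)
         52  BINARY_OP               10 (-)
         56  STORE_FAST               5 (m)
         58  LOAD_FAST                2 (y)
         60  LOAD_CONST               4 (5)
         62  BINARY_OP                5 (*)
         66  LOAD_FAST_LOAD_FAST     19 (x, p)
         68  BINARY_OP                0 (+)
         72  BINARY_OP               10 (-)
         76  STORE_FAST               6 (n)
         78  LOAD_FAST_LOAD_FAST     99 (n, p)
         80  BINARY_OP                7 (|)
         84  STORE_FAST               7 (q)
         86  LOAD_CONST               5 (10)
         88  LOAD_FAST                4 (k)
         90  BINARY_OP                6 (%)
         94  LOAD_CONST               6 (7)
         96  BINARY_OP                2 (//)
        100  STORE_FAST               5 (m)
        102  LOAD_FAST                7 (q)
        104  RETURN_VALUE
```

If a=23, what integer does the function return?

LOAD_FAST a → push 23. Stack: [23]
LOAD_CONST → push 4. Stack: [23, 4]
BINARY_OP * → 23 * 4 = 92. Stack: [92]
LOAD_FAST_LOAD_FAST a,a → push 23,23. Stack: [92, 23, 23]
BINARY_OP & → 23 & 23 = 23. Stack: [92, 23]
BINARY_OP | → 92 | 23 = 95. Stack: [95]
STORE_FAST x → x=95. Stack: []
LOAD_FAST_LOAD_FAST x,a → push 95,23. Stack: [95, 23]
BINARY_OP & → 95 & 23 = 23. Stack: [23]
LOAD_FAST x → push 95. Stack: [23, 95]
BINARY_OP * → 23 * 95 = 2185. Stack: [2185]
STORE_FAST y → y=2185. Stack: []
LOAD_CONST → push 1. Stack: [1]
STORE_FAST p → p=1. Stack: []
LOAD_FAST a → push 23. Stack: [23]
LOAD_CONST → push 6. Stack: [23, 6]
BINARY_OP - → 23 - 6 = 17. Stack: [17]
STORE_FAST k → k=17. Stack: []
LOAD_FAST_LOAD_FAST y,a → push 2185,23. Stack: [2185, 23]
BINARY_OP - → 2185 - 23 = 2162. Stack: [2162]
STORE_FAST m → m=2162. Stack: []
LOAD_FAST y → push 2185. Stack: [2185]
LOAD_CONST → push 5. Stack: [2185, 5]
BINARY_OP * → 2185 * 5 = 10925. Stack: [10925]
LOAD_FAST_LOAD_FAST x,p → push 95,1. Stack: [10925, 95, 1]
BINARY_OP + → 95 + 1 = 96. Stack: [10925, 96]
BINARY_OP - → 10925 - 96 = 10829. Stack: [10829]
STORE_FAST n → n=10829. Stack: []
LOAD_FAST_LOAD_FAST n,p → push 10829,1. Stack: [10829, 1]
BINARY_OP | → 10829 | 1 = 10829. Stack: [10829]
STORE_FAST q → q=10829. Stack: []
LOAD_CONST → push 10. Stack: [10]
LOAD_FAST k → push 17. Stack: [10, 17]
BINARY_OP % → 10 % 17 = 10. Stack: [10]
LOAD_CONST → push 7. Stack: [10, 7]
BINARY_OP // → 10 // 7 = 1. Stack: [1]
STORE_FAST m → m=1. Stack: []
LOAD_FAST q → push 10829. Stack: [10829]
RETURN_VALUE → return 10829.

10829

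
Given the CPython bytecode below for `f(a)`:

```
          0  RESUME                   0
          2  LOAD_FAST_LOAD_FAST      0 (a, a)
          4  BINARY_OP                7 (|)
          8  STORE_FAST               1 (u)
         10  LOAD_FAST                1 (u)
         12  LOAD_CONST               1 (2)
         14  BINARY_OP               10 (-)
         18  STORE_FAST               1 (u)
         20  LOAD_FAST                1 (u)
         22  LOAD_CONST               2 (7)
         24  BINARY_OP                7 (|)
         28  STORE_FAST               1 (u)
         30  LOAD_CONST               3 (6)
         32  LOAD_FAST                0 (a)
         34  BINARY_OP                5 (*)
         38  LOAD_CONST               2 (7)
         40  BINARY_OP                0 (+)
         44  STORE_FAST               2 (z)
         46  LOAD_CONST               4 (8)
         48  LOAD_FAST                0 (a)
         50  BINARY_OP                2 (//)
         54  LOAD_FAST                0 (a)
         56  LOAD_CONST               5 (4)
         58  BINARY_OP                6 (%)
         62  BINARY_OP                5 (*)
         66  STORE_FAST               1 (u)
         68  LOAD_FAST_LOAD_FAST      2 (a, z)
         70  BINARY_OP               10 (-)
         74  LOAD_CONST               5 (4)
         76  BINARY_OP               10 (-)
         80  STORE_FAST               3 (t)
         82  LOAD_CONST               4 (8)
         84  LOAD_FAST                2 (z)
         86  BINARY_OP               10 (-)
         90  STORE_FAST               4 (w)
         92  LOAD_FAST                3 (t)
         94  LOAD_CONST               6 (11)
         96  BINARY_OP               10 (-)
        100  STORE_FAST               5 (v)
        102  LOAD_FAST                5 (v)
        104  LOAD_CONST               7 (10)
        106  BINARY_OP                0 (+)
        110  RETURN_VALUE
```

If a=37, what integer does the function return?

-197

LOAD_FAST_LOAD_FAST a,a → push 37,37. Stack: [37, 37]
BINARY_OP | → 37 | 37 = 37. Stack: [37]
STORE_FAST u → u=37. Stack: []
LOAD_FAST u → push 37. Stack: [37]
LOAD_CONST → push 2. Stack: [37, 2]
BINARY_OP - → 37 - 2 = 35. Stack: [35]
STORE_FAST u → u=35. Stack: []
LOAD_FAST u → push 35. Stack: [35]
LOAD_CONST → push 7. Stack: [35, 7]
BINARY_OP | → 35 | 7 = 39. Stack: [39]
STORE_FAST u → u=39. Stack: []
LOAD_CONST → push 6. Stack: [6]
LOAD_FAST a → push 37. Stack: [6, 37]
BINARY_OP * → 6 * 37 = 222. Stack: [222]
LOAD_CONST → push 7. Stack: [222, 7]
BINARY_OP + → 222 + 7 = 229. Stack: [229]
STORE_FAST z → z=229. Stack: []
LOAD_CONST → push 8. Stack: [8]
LOAD_FAST a → push 37. Stack: [8, 37]
BINARY_OP // → 8 // 37 = 0. Stack: [0]
LOAD_FAST a → push 37. Stack: [0, 37]
LOAD_CONST → push 4. Stack: [0, 37, 4]
BINARY_OP % → 37 % 4 = 1. Stack: [0, 1]
BINARY_OP * → 0 * 1 = 0. Stack: [0]
STORE_FAST u → u=0. Stack: []
LOAD_FAST_LOAD_FAST a,z → push 37,229. Stack: [37, 229]
BINARY_OP - → 37 - 229 = -192. Stack: [-192]
LOAD_CONST → push 4. Stack: [-192, 4]
BINARY_OP - → -192 - 4 = -196. Stack: [-196]
STORE_FAST t → t=-196. Stack: []
LOAD_CONST → push 8. Stack: [8]
LOAD_FAST z → push 229. Stack: [8, 229]
BINARY_OP - → 8 - 229 = -221. Stack: [-221]
STORE_FAST w → w=-221. Stack: []
LOAD_FAST t → push -196. Stack: [-196]
LOAD_CONST → push 11. Stack: [-196, 11]
BINARY_OP - → -196 - 11 = -207. Stack: [-207]
STORE_FAST v → v=-207. Stack: []
LOAD_FAST v → push -207. Stack: [-207]
LOAD_CONST → push 10. Stack: [-207, 10]
BINARY_OP + → -207 + 10 = -197. Stack: [-197]
RETURN_VALUE → return -197.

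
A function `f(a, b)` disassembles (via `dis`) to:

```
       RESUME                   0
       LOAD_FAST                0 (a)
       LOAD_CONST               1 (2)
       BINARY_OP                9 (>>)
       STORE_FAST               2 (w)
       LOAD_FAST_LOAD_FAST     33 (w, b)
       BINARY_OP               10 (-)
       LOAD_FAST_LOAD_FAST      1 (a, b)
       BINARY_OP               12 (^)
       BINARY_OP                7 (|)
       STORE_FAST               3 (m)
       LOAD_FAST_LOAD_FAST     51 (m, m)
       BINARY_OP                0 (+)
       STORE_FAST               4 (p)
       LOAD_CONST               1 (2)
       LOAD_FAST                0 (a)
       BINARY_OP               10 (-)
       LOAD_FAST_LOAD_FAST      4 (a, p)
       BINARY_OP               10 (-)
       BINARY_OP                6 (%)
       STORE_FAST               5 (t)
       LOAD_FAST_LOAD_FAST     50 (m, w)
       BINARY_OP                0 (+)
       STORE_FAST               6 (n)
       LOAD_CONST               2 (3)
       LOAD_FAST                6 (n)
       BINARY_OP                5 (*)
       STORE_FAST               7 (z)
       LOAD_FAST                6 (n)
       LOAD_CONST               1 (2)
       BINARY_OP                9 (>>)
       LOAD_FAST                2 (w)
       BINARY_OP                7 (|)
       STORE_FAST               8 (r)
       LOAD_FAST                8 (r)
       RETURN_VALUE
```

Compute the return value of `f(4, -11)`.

-1

LOAD_FAST a → push 4. Stack: [4]
LOAD_CONST → push 2. Stack: [4, 2]
BINARY_OP >> → 4 >> 2 = 1. Stack: [1]
STORE_FAST w → w=1. Stack: []
LOAD_FAST_LOAD_FAST w,b → push 1,-11. Stack: [1, -11]
BINARY_OP - → 1 - -11 = 12. Stack: [12]
LOAD_FAST_LOAD_FAST a,b → push 4,-11. Stack: [12, 4, -11]
BINARY_OP ^ → 4 ^ -11 = -15. Stack: [12, -15]
BINARY_OP | → 12 | -15 = -3. Stack: [-3]
STORE_FAST m → m=-3. Stack: []
LOAD_FAST_LOAD_FAST m,m → push -3,-3. Stack: [-3, -3]
BINARY_OP + → -3 + -3 = -6. Stack: [-6]
STORE_FAST p → p=-6. Stack: []
LOAD_CONST → push 2. Stack: [2]
LOAD_FAST a → push 4. Stack: [2, 4]
BINARY_OP - → 2 - 4 = -2. Stack: [-2]
LOAD_FAST_LOAD_FAST a,p → push 4,-6. Stack: [-2, 4, -6]
BINARY_OP - → 4 - -6 = 10. Stack: [-2, 10]
BINARY_OP % → -2 % 10 = 8. Stack: [8]
STORE_FAST t → t=8. Stack: []
LOAD_FAST_LOAD_FAST m,w → push -3,1. Stack: [-3, 1]
BINARY_OP + → -3 + 1 = -2. Stack: [-2]
STORE_FAST n → n=-2. Stack: []
LOAD_CONST → push 3. Stack: [3]
LOAD_FAST n → push -2. Stack: [3, -2]
BINARY_OP * → 3 * -2 = -6. Stack: [-6]
STORE_FAST z → z=-6. Stack: []
LOAD_FAST n → push -2. Stack: [-2]
LOAD_CONST → push 2. Stack: [-2, 2]
BINARY_OP >> → -2 >> 2 = -1. Stack: [-1]
LOAD_FAST w → push 1. Stack: [-1, 1]
BINARY_OP | → -1 | 1 = -1. Stack: [-1]
STORE_FAST r → r=-1. Stack: []
LOAD_FAST r → push -1. Stack: [-1]
RETURN_VALUE → return -1.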